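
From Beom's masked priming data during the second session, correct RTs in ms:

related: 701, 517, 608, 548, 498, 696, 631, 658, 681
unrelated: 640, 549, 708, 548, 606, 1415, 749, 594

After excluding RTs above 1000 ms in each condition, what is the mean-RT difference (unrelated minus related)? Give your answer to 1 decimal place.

12.4 ms

unrelated: exclude 1415
M(related) = 5538/9 = 615.333
M(unrelated) = 4394/7 = 627.714
Difference = 627.714 − 615.333 = 12.381 ms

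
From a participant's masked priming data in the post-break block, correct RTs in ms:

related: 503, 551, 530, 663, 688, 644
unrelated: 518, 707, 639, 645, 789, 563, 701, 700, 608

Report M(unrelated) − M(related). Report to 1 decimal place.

55.7 ms

M(related) = 3579/6 = 596.500
M(unrelated) = 5870/9 = 652.222
Difference = 652.222 − 596.500 = 55.722 ms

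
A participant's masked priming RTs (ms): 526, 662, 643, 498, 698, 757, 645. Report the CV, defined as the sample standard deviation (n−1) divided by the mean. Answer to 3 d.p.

0.145

n = 7, Σ = 4429, M = 632.7143
Σ(x−M)² = 50359.429; s = √(50359.429/6) = 91.6146
CV = 91.6146 / 632.7143 = 0.14480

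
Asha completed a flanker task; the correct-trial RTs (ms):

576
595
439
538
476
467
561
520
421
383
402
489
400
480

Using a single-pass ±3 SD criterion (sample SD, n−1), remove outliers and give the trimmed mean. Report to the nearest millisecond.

n = 14, ΣRT = 6747, M = 481.929
Σ(x−M)² = 61234.93; s = √(61234.93/13) = 68.632
Cutoffs: 481.929 ± 3·68.632 → [276.0, 687.8]
No RTs fall outside the cutoffs; all 14 retained. Mean = 6747/14 = 481.929

482 ms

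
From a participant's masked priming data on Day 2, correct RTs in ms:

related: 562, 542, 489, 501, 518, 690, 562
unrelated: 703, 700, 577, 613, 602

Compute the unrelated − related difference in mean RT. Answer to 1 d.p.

87.0 ms

M(related) = 3864/7 = 552.000
M(unrelated) = 3195/5 = 639.000
Difference = 639.000 − 552.000 = 87.000 ms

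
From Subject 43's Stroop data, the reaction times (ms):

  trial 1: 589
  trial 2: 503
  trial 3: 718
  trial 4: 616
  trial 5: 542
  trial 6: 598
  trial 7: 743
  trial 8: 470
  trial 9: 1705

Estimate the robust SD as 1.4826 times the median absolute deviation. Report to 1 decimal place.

Sorted: 470, 503, 542, 589, 598, 616, 718, 743, 1705 → median = 598
|x − 598| sorted: 0, 9, 18, 56, 95, 120, 128, 145, 1107 → MAD = 95
Robust SD ≈ 1.4826 × 95 = 140.847

140.8 ms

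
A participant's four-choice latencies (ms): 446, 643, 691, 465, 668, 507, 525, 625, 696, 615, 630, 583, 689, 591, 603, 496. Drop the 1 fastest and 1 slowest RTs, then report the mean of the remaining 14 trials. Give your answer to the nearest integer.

Sorted: 446, 465, 496, 507, 525, 583, 591, 603, 615, 625, 630, 643, 668, 689, 691, 696
Drop lowest 1 (446) and highest 1 (696)
Remaining (n=14): Σ = 8331, mean = 8331/14 = 595.071

595 ms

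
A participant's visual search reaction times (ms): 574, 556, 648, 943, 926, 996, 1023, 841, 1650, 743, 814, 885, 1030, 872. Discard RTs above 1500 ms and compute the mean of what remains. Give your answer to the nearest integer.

Excluded: 1650
Retained (n=13): Σ = 10851
Mean = 10851/13 = 834.6923

835 ms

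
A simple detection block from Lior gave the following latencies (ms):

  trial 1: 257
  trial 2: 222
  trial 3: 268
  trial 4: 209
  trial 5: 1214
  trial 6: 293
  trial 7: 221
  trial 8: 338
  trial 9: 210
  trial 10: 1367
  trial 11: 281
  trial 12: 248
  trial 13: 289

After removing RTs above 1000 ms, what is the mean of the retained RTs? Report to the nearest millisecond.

Excluded: 1214, 1367
Retained (n=11): Σ = 2836
Mean = 2836/11 = 257.8182

258 ms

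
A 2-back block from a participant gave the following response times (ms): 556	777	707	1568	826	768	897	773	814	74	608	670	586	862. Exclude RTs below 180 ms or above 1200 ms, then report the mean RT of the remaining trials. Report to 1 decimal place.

737.0 ms

Excluded: 74, 1568
Retained (n=12): Σ = 8844
Mean = 8844/12 = 737.0000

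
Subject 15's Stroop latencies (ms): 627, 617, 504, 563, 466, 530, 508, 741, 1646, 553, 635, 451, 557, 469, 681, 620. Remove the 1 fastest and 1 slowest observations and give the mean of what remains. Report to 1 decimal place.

Sorted: 451, 466, 469, 504, 508, 530, 553, 557, 563, 617, 620, 627, 635, 681, 741, 1646
Drop lowest 1 (451) and highest 1 (1646)
Remaining (n=14): Σ = 8071, mean = 8071/14 = 576.500

576.5 ms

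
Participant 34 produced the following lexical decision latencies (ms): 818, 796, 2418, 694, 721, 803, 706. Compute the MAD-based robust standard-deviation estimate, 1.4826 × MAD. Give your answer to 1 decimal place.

Sorted: 694, 706, 721, 796, 803, 818, 2418 → median = 796
|x − 796| sorted: 0, 7, 22, 75, 90, 102, 1622 → MAD = 75
Robust SD ≈ 1.4826 × 75 = 111.195

111.2 ms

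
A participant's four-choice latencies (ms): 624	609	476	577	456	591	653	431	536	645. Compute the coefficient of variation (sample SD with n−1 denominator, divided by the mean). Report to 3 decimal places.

0.144

n = 10, Σ = 5598, M = 559.8000
Σ(x−M)² = 58709.600; s = √(58709.600/9) = 80.7669
CV = 80.7669 / 559.8000 = 0.14428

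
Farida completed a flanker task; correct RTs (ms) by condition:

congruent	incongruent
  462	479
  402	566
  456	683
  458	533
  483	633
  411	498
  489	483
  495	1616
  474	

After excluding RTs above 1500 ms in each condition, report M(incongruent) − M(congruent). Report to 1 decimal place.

incongruent: exclude 1616
M(congruent) = 4130/9 = 458.889
M(incongruent) = 3875/7 = 553.571
Difference = 553.571 − 458.889 = 94.683 ms

94.7 ms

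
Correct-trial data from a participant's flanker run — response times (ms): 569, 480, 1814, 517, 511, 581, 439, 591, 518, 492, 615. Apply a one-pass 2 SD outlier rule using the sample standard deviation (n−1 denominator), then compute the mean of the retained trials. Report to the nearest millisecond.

531 ms

n = 11, ΣRT = 7127, M = 647.909
Σ(x−M)² = 1523694.91; s = √(1523694.91/10) = 390.345
Cutoffs: 647.909 ± 2·390.345 → [-132.8, 1428.6]
Outside: 1814 → excluded.
Retained (n=10): Σ = 5313, mean = 5313/10 = 531.300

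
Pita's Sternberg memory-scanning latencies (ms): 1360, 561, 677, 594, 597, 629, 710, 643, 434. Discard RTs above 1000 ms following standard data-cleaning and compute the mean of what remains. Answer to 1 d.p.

605.6 ms

Excluded: 1360
Retained (n=8): Σ = 4845
Mean = 4845/8 = 605.6250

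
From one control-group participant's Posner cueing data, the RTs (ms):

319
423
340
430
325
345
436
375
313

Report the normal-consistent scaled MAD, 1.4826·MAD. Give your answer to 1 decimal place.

Sorted: 313, 319, 325, 340, 345, 375, 423, 430, 436 → median = 345
|x − 345| sorted: 0, 5, 20, 26, 30, 32, 78, 85, 91 → MAD = 30
Robust SD ≈ 1.4826 × 30 = 44.478

44.5 ms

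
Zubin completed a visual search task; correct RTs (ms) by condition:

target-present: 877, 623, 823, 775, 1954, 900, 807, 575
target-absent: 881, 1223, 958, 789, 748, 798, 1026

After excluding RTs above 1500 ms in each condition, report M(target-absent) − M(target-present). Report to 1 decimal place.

149.0 ms

target-present: exclude 1954
M(target-present) = 5380/7 = 768.571
M(target-absent) = 6423/7 = 917.571
Difference = 917.571 − 768.571 = 149.000 ms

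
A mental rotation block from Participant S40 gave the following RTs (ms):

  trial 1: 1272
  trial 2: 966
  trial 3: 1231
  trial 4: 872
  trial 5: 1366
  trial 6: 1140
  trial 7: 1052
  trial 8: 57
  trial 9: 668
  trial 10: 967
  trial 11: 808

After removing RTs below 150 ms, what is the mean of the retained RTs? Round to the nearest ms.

Excluded: 57
Retained (n=10): Σ = 10342
Mean = 10342/10 = 1034.2000

1034 ms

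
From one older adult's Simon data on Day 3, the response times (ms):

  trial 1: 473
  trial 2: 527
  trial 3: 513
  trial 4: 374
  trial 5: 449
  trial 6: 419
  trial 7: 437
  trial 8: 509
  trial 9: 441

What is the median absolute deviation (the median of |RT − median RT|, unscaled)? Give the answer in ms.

Sorted: 374, 419, 437, 441, 449, 473, 509, 513, 527 → median = 449
|x − 449|: 24, 78, 64, 75, 0, 30, 12, 60, 8
Sorted deviations: 0, 8, 12, 24, 30, 60, 64, 75, 78 → MAD = 30

30 ms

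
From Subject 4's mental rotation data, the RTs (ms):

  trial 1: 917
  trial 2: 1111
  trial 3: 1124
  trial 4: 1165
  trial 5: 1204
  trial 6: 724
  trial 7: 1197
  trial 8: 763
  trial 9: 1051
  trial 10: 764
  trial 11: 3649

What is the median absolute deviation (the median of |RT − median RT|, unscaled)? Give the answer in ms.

Sorted: 724, 763, 764, 917, 1051, 1111, 1124, 1165, 1197, 1204, 3649 → median = 1111
|x − 1111|: 194, 0, 13, 54, 93, 387, 86, 348, 60, 347, 2538
Sorted deviations: 0, 13, 54, 60, 86, 93, 194, 347, 348, 387, 2538 → MAD = 93

93 ms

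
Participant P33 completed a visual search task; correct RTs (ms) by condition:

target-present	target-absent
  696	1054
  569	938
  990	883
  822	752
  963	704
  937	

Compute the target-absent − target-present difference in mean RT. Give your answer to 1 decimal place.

36.7 ms

M(target-present) = 4977/6 = 829.500
M(target-absent) = 4331/5 = 866.200
Difference = 866.200 − 829.500 = 36.700 ms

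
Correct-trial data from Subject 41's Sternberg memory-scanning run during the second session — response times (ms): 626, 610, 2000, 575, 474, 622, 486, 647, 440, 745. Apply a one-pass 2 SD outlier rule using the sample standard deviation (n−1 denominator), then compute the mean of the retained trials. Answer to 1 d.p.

580.6 ms

n = 10, ΣRT = 7225, M = 722.500
Σ(x−M)² = 1889528.50; s = √(1889528.50/9) = 458.200
Cutoffs: 722.500 ± 2·458.200 → [-193.9, 1638.9]
Outside: 2000 → excluded.
Retained (n=9): Σ = 5225, mean = 5225/9 = 580.556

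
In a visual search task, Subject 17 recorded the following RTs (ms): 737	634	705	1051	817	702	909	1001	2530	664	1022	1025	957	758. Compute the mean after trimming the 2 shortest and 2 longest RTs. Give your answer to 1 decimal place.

Sorted: 634, 664, 702, 705, 737, 758, 817, 909, 957, 1001, 1022, 1025, 1051, 2530
Drop lowest 2 (634, 664) and highest 2 (1051, 2530)
Remaining (n=10): Σ = 8633, mean = 8633/10 = 863.300

863.3 ms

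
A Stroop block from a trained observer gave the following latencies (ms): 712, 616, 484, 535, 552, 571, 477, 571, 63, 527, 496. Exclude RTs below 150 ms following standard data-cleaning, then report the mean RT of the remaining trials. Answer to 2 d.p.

Excluded: 63
Retained (n=10): Σ = 5541
Mean = 5541/10 = 554.1000

554.10 ms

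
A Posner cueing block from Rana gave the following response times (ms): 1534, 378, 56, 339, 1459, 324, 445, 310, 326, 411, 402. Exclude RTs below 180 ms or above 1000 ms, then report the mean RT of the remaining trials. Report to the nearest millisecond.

367 ms

Excluded: 56, 1459, 1534
Retained (n=8): Σ = 2935
Mean = 2935/8 = 366.8750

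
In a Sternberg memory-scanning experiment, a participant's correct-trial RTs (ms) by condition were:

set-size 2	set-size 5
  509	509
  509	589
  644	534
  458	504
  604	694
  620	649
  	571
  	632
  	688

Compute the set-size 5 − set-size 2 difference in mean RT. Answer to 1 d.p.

39.3 ms

M(set-size 2) = 3344/6 = 557.333
M(set-size 5) = 5370/9 = 596.667
Difference = 596.667 − 557.333 = 39.333 ms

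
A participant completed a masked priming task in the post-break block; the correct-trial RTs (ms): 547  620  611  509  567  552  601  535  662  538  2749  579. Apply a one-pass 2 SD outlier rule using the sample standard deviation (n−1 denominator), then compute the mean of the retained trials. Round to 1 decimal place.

n = 12, ΣRT = 9070, M = 755.833
Σ(x−M)² = 4354151.67; s = √(4354151.67/11) = 629.152
Cutoffs: 755.833 ± 2·629.152 → [-502.5, 2014.1]
Outside: 2749 → excluded.
Retained (n=11): Σ = 6321, mean = 6321/11 = 574.636

574.6 ms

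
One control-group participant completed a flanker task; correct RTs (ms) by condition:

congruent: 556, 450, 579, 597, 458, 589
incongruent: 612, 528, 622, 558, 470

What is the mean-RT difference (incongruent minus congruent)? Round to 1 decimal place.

M(congruent) = 3229/6 = 538.167
M(incongruent) = 2790/5 = 558.000
Difference = 558.000 − 538.167 = 19.833 ms

19.8 ms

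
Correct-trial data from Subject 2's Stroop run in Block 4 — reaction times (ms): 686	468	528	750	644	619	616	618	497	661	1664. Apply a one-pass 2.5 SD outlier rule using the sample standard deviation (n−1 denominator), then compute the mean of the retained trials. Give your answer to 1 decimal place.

608.7 ms

n = 11, ΣRT = 7751, M = 704.636
Σ(x−M)² = 1081370.55; s = √(1081370.55/10) = 328.842
Cutoffs: 704.636 ± 2.5·328.842 → [-117.5, 1526.7]
Outside: 1664 → excluded.
Retained (n=10): Σ = 6087, mean = 6087/10 = 608.700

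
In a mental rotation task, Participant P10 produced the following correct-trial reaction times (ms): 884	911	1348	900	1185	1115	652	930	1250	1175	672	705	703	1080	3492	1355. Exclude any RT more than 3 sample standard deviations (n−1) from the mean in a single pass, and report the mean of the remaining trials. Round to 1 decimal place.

991.0 ms

n = 16, ΣRT = 18357, M = 1147.312
Σ(x−M)² = 6697151.44; s = √(6697151.44/15) = 668.189
Cutoffs: 1147.312 ± 3·668.189 → [-857.3, 3151.9]
Outside: 3492 → excluded.
Retained (n=15): Σ = 14865, mean = 14865/15 = 991.000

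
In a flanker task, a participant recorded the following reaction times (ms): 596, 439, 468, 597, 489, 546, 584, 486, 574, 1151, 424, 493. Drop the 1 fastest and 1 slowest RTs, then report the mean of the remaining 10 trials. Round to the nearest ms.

Sorted: 424, 439, 468, 486, 489, 493, 546, 574, 584, 596, 597, 1151
Drop lowest 1 (424) and highest 1 (1151)
Remaining (n=10): Σ = 5272, mean = 5272/10 = 527.200

527 ms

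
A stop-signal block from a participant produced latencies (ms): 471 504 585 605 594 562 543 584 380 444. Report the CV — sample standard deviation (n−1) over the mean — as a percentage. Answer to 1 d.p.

14.3%

n = 10, Σ = 5272, M = 527.2000
Σ(x−M)² = 50829.600; s = √(50829.600/9) = 75.1514
CV = 75.1514 / 527.2000 = 0.14255 = 14.255%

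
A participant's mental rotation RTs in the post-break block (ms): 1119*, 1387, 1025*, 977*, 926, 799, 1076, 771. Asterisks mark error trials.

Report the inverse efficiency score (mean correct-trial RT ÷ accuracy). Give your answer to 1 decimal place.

Correct trials (n=5): 1387, 926, 799, 1076, 771
Mean correct RT = 4959/5 = 991.8000 ms
Proportion correct = 5/8
IES = 991.8000 / (5/8) = 1586.880 ms

1586.9 ms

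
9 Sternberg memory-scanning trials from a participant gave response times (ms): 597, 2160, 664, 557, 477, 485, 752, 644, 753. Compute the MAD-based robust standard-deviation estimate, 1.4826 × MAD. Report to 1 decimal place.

Sorted: 477, 485, 557, 597, 644, 664, 752, 753, 2160 → median = 644
|x − 644| sorted: 0, 20, 47, 87, 108, 109, 159, 167, 1516 → MAD = 108
Robust SD ≈ 1.4826 × 108 = 160.121

160.1 ms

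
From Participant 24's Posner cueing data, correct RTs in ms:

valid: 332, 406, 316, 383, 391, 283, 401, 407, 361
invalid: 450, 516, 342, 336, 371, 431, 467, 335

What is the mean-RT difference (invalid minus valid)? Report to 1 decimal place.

M(valid) = 3280/9 = 364.444
M(invalid) = 3248/8 = 406.000
Difference = 406.000 − 364.444 = 41.556 ms

41.6 ms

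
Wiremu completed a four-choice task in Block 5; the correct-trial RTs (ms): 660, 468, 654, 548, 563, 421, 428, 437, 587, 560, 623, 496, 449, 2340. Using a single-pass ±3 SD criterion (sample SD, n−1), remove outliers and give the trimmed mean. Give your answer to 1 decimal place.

530.3 ms

n = 14, ΣRT = 9234, M = 659.571
Σ(x−M)² = 3130039.43; s = √(3130039.43/13) = 490.686
Cutoffs: 659.571 ± 3·490.686 → [-812.5, 2131.6]
Outside: 2340 → excluded.
Retained (n=13): Σ = 6894, mean = 6894/13 = 530.308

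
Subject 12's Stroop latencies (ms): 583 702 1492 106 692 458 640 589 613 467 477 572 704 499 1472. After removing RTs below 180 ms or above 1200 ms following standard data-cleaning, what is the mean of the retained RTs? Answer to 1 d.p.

Excluded: 106, 1472, 1492
Retained (n=12): Σ = 6996
Mean = 6996/12 = 583.0000

583.0 ms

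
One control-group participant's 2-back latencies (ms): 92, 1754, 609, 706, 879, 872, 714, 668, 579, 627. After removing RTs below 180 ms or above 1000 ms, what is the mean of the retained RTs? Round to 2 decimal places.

Excluded: 92, 1754
Retained (n=8): Σ = 5654
Mean = 5654/8 = 706.7500

706.75 ms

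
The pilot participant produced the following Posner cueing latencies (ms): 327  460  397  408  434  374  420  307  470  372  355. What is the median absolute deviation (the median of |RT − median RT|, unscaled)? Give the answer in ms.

37 ms

Sorted: 307, 327, 355, 372, 374, 397, 408, 420, 434, 460, 470 → median = 397
|x − 397|: 70, 63, 0, 11, 37, 23, 23, 90, 73, 25, 42
Sorted deviations: 0, 11, 23, 23, 25, 37, 42, 63, 70, 73, 90 → MAD = 37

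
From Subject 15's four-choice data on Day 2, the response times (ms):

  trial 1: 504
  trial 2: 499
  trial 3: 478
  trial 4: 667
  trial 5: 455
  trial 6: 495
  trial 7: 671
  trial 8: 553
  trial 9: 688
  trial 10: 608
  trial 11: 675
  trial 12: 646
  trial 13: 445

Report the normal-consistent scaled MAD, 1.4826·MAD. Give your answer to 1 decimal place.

137.9 ms

Sorted: 445, 455, 478, 495, 499, 504, 553, 608, 646, 667, 671, 675, 688 → median = 553
|x − 553| sorted: 0, 49, 54, 55, 58, 75, 93, 98, 108, 114, 118, 122, 135 → MAD = 93
Robust SD ≈ 1.4826 × 93 = 137.882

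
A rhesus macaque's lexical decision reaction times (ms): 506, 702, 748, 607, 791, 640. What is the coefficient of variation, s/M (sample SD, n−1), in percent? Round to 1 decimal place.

15.5%

n = 6, Σ = 3994, M = 665.6667
Σ(x−M)² = 53401.333; s = √(53401.333/5) = 103.3454
CV = 103.3454 / 665.6667 = 0.15525 = 15.525%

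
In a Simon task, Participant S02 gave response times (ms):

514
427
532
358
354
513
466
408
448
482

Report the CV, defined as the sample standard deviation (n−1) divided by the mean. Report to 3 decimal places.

0.141

n = 10, Σ = 4502, M = 450.2000
Σ(x−M)² = 36045.600; s = √(36045.600/9) = 63.2856
CV = 63.2856 / 450.2000 = 0.14057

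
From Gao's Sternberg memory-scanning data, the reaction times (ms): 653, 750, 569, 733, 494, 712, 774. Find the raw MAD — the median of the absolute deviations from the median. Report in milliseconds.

Sorted: 494, 569, 653, 712, 733, 750, 774 → median = 712
|x − 712|: 59, 38, 143, 21, 218, 0, 62
Sorted deviations: 0, 21, 38, 59, 62, 143, 218 → MAD = 59

59 ms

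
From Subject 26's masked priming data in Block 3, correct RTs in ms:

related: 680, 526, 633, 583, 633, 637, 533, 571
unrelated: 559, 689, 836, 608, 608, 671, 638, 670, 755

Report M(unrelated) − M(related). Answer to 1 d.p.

70.9 ms

M(related) = 4796/8 = 599.500
M(unrelated) = 6034/9 = 670.444
Difference = 670.444 − 599.500 = 70.944 ms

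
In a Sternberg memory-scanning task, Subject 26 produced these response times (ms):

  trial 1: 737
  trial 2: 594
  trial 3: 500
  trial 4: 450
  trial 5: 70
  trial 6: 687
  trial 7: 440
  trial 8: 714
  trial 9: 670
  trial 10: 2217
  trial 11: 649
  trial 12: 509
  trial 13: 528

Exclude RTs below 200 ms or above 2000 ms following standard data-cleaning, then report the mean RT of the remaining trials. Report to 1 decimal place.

588.9 ms

Excluded: 70, 2217
Retained (n=11): Σ = 6478
Mean = 6478/11 = 588.9091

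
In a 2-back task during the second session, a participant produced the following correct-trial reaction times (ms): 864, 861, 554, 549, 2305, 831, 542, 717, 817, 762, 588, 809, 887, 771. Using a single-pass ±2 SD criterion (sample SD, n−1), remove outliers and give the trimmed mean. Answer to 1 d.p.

n = 14, ΣRT = 11857, M = 846.929
Σ(x−M)² = 2495108.93; s = √(2495108.93/13) = 438.100
Cutoffs: 846.929 ± 2·438.100 → [-29.3, 1723.1]
Outside: 2305 → excluded.
Retained (n=13): Σ = 9552, mean = 9552/13 = 734.769

734.8 ms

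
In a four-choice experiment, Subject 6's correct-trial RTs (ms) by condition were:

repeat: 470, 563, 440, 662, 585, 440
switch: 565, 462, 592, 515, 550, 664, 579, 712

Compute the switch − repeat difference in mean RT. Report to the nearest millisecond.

M(repeat) = 3160/6 = 526.667
M(switch) = 4639/8 = 579.875
Difference = 579.875 − 526.667 = 53.208 ms

53 ms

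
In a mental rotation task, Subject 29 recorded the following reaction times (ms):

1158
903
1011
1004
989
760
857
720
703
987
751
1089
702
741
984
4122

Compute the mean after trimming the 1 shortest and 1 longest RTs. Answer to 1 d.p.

Sorted: 702, 703, 720, 741, 751, 760, 857, 903, 984, 987, 989, 1004, 1011, 1089, 1158, 4122
Drop lowest 1 (702) and highest 1 (4122)
Remaining (n=14): Σ = 12657, mean = 12657/14 = 904.071

904.1 ms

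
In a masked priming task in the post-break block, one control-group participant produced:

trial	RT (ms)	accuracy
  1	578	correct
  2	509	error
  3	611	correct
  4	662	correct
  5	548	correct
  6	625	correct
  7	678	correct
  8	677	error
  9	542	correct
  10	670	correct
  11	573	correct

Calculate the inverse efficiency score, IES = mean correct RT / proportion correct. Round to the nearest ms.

Correct trials (n=9): 578, 611, 662, 548, 625, 678, 542, 670, 573
Mean correct RT = 5487/9 = 609.6667 ms
Proportion correct = 9/11
IES = 609.6667 / (9/11) = 745.148 ms

745 ms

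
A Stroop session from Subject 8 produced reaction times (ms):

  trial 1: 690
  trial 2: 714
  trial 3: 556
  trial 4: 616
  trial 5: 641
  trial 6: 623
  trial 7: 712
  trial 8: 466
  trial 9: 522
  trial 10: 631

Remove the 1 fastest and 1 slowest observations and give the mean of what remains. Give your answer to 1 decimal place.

623.9 ms

Sorted: 466, 522, 556, 616, 623, 631, 641, 690, 712, 714
Drop lowest 1 (466) and highest 1 (714)
Remaining (n=8): Σ = 4991, mean = 4991/8 = 623.875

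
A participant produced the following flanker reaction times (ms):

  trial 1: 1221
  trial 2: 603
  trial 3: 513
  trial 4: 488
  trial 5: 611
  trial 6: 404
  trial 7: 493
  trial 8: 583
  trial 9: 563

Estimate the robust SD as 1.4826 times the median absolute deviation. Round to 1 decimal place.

74.1 ms

Sorted: 404, 488, 493, 513, 563, 583, 603, 611, 1221 → median = 563
|x − 563| sorted: 0, 20, 40, 48, 50, 70, 75, 159, 658 → MAD = 50
Robust SD ≈ 1.4826 × 50 = 74.130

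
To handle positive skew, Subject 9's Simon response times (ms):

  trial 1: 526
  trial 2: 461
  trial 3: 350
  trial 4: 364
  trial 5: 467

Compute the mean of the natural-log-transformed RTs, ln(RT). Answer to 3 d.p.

ln(RT): 6.2653, 6.1334, 5.8579, 5.8972, 6.1463
Σ ln(RT) = 30.3001
Mean = 30.3001/5 = 6.06002

6.060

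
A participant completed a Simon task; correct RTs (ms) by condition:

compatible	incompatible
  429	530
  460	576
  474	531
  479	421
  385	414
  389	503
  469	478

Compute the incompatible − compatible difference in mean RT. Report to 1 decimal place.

M(compatible) = 3085/7 = 440.714
M(incompatible) = 3453/7 = 493.286
Difference = 493.286 − 440.714 = 52.571 ms

52.6 ms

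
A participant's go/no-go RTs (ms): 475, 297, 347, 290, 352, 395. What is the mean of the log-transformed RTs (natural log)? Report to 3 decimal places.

5.870

ln(RT): 6.1633, 5.6937, 5.8493, 5.6699, 5.8636, 5.9789
Σ ln(RT) = 35.2188
Mean = 35.2188/6 = 5.86979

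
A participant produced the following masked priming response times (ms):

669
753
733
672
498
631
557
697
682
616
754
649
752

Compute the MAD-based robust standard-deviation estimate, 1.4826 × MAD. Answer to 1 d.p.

83.0 ms

Sorted: 498, 557, 616, 631, 649, 669, 672, 682, 697, 733, 752, 753, 754 → median = 672
|x − 672| sorted: 0, 3, 10, 23, 25, 41, 56, 61, 80, 81, 82, 115, 174 → MAD = 56
Robust SD ≈ 1.4826 × 56 = 83.026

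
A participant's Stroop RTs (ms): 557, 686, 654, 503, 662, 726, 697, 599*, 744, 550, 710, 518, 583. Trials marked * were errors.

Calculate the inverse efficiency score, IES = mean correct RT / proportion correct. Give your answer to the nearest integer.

Correct trials (n=12): 557, 686, 654, 503, 662, 726, 697, 744, 550, 710, 518, 583
Mean correct RT = 7590/12 = 632.5000 ms
Proportion correct = 12/13
IES = 632.5000 / (12/13) = 685.208 ms

685 ms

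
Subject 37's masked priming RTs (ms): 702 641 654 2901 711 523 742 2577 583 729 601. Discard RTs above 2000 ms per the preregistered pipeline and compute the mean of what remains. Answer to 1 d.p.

Excluded: 2577, 2901
Retained (n=9): Σ = 5886
Mean = 5886/9 = 654.0000

654.0 ms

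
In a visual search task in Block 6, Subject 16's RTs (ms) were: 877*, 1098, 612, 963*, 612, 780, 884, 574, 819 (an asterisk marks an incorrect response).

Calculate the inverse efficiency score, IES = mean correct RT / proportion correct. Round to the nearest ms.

Correct trials (n=7): 1098, 612, 612, 780, 884, 574, 819
Mean correct RT = 5379/7 = 768.4286 ms
Proportion correct = 7/9
IES = 768.4286 / (7/9) = 987.980 ms

988 ms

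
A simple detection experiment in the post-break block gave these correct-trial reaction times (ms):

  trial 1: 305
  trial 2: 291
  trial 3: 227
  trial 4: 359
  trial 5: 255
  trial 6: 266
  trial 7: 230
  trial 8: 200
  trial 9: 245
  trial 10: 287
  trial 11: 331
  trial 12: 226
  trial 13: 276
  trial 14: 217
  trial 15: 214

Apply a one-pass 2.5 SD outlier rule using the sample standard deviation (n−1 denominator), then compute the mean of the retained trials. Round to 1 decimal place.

261.9 ms

n = 15, ΣRT = 3929, M = 261.933
Σ(x−M)² = 29752.93; s = √(29752.93/14) = 46.100
Cutoffs: 261.933 ± 2.5·46.100 → [146.7, 377.2]
No RTs fall outside the cutoffs; all 15 retained. Mean = 3929/15 = 261.933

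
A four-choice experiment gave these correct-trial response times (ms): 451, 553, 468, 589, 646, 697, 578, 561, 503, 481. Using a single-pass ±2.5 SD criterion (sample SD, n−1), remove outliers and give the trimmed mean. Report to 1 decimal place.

n = 10, ΣRT = 5527, M = 552.700
Σ(x−M)² = 56682.10; s = √(56682.10/9) = 79.360
Cutoffs: 552.700 ± 2.5·79.360 → [354.3, 751.1]
No RTs fall outside the cutoffs; all 10 retained. Mean = 5527/10 = 552.700

552.7 ms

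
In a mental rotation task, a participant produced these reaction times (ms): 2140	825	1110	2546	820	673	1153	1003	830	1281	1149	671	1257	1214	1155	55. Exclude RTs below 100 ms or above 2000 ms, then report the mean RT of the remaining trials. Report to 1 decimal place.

Excluded: 55, 2140, 2546
Retained (n=13): Σ = 13141
Mean = 13141/13 = 1010.8462

1010.8 ms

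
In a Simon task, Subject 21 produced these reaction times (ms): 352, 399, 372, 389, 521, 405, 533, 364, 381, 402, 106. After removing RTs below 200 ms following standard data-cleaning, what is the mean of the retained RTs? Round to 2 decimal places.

Excluded: 106
Retained (n=10): Σ = 4118
Mean = 4118/10 = 411.8000

411.80 ms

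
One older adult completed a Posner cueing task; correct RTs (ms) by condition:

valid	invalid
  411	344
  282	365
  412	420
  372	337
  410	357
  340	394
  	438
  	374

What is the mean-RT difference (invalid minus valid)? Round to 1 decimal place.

7.5 ms

M(valid) = 2227/6 = 371.167
M(invalid) = 3029/8 = 378.625
Difference = 378.625 − 371.167 = 7.458 ms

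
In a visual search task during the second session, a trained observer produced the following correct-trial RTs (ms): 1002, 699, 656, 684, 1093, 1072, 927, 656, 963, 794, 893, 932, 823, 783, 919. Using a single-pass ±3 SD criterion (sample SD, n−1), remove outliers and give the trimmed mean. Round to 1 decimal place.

859.7 ms

n = 15, ΣRT = 12896, M = 859.733
Σ(x−M)² = 296030.93; s = √(296030.93/14) = 145.413
Cutoffs: 859.733 ± 3·145.413 → [423.5, 1296.0]
No RTs fall outside the cutoffs; all 15 retained. Mean = 12896/15 = 859.733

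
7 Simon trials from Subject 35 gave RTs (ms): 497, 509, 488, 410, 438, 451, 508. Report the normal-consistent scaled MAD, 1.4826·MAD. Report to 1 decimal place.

31.1 ms

Sorted: 410, 438, 451, 488, 497, 508, 509 → median = 488
|x − 488| sorted: 0, 9, 20, 21, 37, 50, 78 → MAD = 21
Robust SD ≈ 1.4826 × 21 = 31.135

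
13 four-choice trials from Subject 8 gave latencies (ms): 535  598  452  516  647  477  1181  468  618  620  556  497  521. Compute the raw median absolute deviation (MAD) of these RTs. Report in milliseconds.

63 ms

Sorted: 452, 468, 477, 497, 516, 521, 535, 556, 598, 618, 620, 647, 1181 → median = 535
|x − 535|: 0, 63, 83, 19, 112, 58, 646, 67, 83, 85, 21, 38, 14
Sorted deviations: 0, 14, 19, 21, 38, 58, 63, 67, 83, 83, 85, 112, 646 → MAD = 63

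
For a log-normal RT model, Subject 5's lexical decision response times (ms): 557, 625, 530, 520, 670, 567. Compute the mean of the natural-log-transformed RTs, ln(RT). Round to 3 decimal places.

6.356

ln(RT): 6.3226, 6.4378, 6.2729, 6.2538, 6.5073, 6.3404
Σ ln(RT) = 38.1347
Mean = 38.1347/6 = 6.35578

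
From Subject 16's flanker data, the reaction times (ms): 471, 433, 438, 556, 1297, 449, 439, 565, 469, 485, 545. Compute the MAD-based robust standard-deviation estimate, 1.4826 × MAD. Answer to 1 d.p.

48.9 ms

Sorted: 433, 438, 439, 449, 469, 471, 485, 545, 556, 565, 1297 → median = 471
|x − 471| sorted: 0, 2, 14, 22, 32, 33, 38, 74, 85, 94, 826 → MAD = 33
Robust SD ≈ 1.4826 × 33 = 48.926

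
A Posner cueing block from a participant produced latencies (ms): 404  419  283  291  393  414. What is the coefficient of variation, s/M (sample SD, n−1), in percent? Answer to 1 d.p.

n = 6, Σ = 2204, M = 367.3333
Σ(x−M)² = 19789.333; s = √(19789.333/5) = 62.9116
CV = 62.9116 / 367.3333 = 0.17127 = 17.127%

17.1%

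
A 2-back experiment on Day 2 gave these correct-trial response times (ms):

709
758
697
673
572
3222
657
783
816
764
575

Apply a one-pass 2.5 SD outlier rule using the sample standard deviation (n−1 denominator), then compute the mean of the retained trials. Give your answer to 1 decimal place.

n = 11, ΣRT = 10226, M = 929.636
Σ(x−M)² = 5842904.55; s = √(5842904.55/10) = 764.389
Cutoffs: 929.636 ± 2.5·764.389 → [-981.3, 2840.6]
Outside: 3222 → excluded.
Retained (n=10): Σ = 7004, mean = 7004/10 = 700.400

700.4 ms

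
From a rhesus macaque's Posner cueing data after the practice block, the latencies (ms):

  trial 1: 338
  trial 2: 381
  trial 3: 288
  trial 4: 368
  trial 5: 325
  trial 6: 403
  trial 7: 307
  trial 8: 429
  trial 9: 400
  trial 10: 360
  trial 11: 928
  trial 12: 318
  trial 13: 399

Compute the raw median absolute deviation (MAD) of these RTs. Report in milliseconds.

Sorted: 288, 307, 318, 325, 338, 360, 368, 381, 399, 400, 403, 429, 928 → median = 368
|x − 368|: 30, 13, 80, 0, 43, 35, 61, 61, 32, 8, 560, 50, 31
Sorted deviations: 0, 8, 13, 30, 31, 32, 35, 43, 50, 61, 61, 80, 560 → MAD = 35

35 ms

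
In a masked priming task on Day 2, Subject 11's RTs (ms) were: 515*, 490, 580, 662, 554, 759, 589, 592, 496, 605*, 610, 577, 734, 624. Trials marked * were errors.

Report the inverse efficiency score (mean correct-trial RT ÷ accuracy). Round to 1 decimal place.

Correct trials (n=12): 490, 580, 662, 554, 759, 589, 592, 496, 610, 577, 734, 624
Mean correct RT = 7267/12 = 605.5833 ms
Proportion correct = 12/14
IES = 605.5833 / (12/14) = 706.514 ms

706.5 ms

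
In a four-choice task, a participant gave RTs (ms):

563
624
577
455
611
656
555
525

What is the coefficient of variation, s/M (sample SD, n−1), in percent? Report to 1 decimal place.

11.0%

n = 8, Σ = 4566, M = 570.7500
Σ(x−M)² = 27561.500; s = √(27561.500/7) = 62.7484
CV = 62.7484 / 570.7500 = 0.10994 = 10.994%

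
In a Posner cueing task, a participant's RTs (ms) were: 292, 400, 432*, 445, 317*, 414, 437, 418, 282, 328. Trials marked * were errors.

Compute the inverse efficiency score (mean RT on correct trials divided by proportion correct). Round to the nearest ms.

471 ms

Correct trials (n=8): 292, 400, 445, 414, 437, 418, 282, 328
Mean correct RT = 3016/8 = 377.0000 ms
Proportion correct = 8/10
IES = 377.0000 / (8/10) = 471.250 ms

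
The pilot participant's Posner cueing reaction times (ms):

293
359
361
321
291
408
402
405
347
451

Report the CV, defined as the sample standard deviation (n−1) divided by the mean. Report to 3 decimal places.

n = 10, Σ = 3638, M = 363.8000
Σ(x−M)² = 25171.600; s = √(25171.600/9) = 52.8852
CV = 52.8852 / 363.8000 = 0.14537

0.145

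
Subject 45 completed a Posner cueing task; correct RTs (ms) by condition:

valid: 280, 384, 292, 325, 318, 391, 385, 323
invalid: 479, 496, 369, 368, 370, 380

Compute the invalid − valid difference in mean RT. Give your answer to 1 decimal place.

M(valid) = 2698/8 = 337.250
M(invalid) = 2462/6 = 410.333
Difference = 410.333 − 337.250 = 73.083 ms

73.1 ms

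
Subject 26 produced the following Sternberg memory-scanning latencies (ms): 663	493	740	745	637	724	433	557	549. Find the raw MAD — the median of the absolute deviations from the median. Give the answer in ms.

88 ms

Sorted: 433, 493, 549, 557, 637, 663, 724, 740, 745 → median = 637
|x − 637|: 26, 144, 103, 108, 0, 87, 204, 80, 88
Sorted deviations: 0, 26, 80, 87, 88, 103, 108, 144, 204 → MAD = 88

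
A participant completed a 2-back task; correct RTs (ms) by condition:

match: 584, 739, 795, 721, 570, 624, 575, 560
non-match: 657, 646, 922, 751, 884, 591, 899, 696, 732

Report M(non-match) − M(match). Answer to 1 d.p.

M(match) = 5168/8 = 646.000
M(non-match) = 6778/9 = 753.111
Difference = 753.111 − 646.000 = 107.111 ms

107.1 ms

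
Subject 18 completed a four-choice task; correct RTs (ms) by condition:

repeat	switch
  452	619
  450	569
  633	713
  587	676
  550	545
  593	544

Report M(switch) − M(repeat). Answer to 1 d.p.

66.8 ms

M(repeat) = 3265/6 = 544.167
M(switch) = 3666/6 = 611.000
Difference = 611.000 − 544.167 = 66.833 ms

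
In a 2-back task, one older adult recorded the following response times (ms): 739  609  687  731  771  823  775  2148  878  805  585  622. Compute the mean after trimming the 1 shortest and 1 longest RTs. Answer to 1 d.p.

744.0 ms

Sorted: 585, 609, 622, 687, 731, 739, 771, 775, 805, 823, 878, 2148
Drop lowest 1 (585) and highest 1 (2148)
Remaining (n=10): Σ = 7440, mean = 7440/10 = 744.000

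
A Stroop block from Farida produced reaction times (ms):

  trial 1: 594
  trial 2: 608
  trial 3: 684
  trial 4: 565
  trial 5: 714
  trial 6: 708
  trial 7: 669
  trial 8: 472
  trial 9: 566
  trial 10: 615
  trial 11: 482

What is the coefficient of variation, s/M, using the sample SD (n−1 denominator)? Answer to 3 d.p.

n = 11, Σ = 6677, M = 607.0000
Σ(x−M)² = 68952.000; s = √(68952.000/10) = 83.0373
CV = 83.0373 / 607.0000 = 0.13680

0.137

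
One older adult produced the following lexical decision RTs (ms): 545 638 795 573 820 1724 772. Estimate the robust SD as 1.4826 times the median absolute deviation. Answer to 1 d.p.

Sorted: 545, 573, 638, 772, 795, 820, 1724 → median = 772
|x − 772| sorted: 0, 23, 48, 134, 199, 227, 952 → MAD = 134
Robust SD ≈ 1.4826 × 134 = 198.668

198.7 ms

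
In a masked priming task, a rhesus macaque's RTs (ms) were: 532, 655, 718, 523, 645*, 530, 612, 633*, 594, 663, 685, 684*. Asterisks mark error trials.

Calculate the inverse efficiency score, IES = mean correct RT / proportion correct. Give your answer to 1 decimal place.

816.6 ms

Correct trials (n=9): 532, 655, 718, 523, 530, 612, 594, 663, 685
Mean correct RT = 5512/9 = 612.4444 ms
Proportion correct = 9/12
IES = 612.4444 / (9/12) = 816.593 ms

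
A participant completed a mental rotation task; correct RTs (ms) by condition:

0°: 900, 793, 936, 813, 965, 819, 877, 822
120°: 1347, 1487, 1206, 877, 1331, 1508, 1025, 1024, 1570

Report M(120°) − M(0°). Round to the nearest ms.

398 ms

M(0°) = 6925/8 = 865.625
M(120°) = 11375/9 = 1263.889
Difference = 1263.889 − 865.625 = 398.264 ms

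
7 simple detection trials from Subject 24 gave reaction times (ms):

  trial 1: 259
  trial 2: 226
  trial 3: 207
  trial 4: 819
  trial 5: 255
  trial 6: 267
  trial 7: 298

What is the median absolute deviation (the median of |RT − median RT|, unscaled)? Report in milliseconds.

33 ms

Sorted: 207, 226, 255, 259, 267, 298, 819 → median = 259
|x − 259|: 0, 33, 52, 560, 4, 8, 39
Sorted deviations: 0, 4, 8, 33, 39, 52, 560 → MAD = 33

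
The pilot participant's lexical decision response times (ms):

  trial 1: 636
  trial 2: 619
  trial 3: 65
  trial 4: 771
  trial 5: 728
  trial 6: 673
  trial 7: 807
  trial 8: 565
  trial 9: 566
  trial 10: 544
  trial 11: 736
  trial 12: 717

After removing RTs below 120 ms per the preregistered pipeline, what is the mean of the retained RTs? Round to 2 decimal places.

Excluded: 65
Retained (n=11): Σ = 7362
Mean = 7362/11 = 669.2727

669.27 ms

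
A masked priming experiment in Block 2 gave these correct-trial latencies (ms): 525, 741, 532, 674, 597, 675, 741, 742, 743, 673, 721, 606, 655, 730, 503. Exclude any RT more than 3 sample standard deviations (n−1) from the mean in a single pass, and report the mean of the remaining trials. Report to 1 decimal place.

n = 15, ΣRT = 9858, M = 657.200
Σ(x−M)² = 101996.40; s = √(101996.40/14) = 85.355
Cutoffs: 657.200 ± 3·85.355 → [401.1, 913.3]
No RTs fall outside the cutoffs; all 15 retained. Mean = 9858/15 = 657.200

657.2 ms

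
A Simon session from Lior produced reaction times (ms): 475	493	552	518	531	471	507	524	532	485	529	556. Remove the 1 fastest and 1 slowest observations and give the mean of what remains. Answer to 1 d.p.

514.6 ms

Sorted: 471, 475, 485, 493, 507, 518, 524, 529, 531, 532, 552, 556
Drop lowest 1 (471) and highest 1 (556)
Remaining (n=10): Σ = 5146, mean = 5146/10 = 514.600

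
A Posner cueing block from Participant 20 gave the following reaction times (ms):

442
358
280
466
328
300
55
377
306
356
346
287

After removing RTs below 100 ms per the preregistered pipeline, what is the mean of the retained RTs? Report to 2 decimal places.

349.64 ms

Excluded: 55
Retained (n=11): Σ = 3846
Mean = 3846/11 = 349.6364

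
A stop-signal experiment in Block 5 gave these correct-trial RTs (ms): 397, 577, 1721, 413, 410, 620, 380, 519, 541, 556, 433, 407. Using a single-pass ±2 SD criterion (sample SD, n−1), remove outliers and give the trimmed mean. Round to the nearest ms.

478 ms

n = 12, ΣRT = 6974, M = 581.167
Σ(x−M)² = 1491107.67; s = √(1491107.67/11) = 368.178
Cutoffs: 581.167 ± 2·368.178 → [-155.2, 1317.5]
Outside: 1721 → excluded.
Retained (n=11): Σ = 5253, mean = 5253/11 = 477.545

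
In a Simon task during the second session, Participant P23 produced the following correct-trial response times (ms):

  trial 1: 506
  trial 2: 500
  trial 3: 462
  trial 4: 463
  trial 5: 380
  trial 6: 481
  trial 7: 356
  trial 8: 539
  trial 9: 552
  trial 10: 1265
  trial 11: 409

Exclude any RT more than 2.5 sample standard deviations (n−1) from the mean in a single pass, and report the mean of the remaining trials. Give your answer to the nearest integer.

465 ms

n = 11, ΣRT = 5913, M = 537.545
Σ(x−M)² = 620570.73; s = √(620570.73/10) = 249.113
Cutoffs: 537.545 ± 2.5·249.113 → [-85.2, 1160.3]
Outside: 1265 → excluded.
Retained (n=10): Σ = 4648, mean = 4648/10 = 464.800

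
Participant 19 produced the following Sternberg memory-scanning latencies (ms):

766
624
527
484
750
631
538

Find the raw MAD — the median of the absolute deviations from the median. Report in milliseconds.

Sorted: 484, 527, 538, 624, 631, 750, 766 → median = 624
|x − 624|: 142, 0, 97, 140, 126, 7, 86
Sorted deviations: 0, 7, 86, 97, 126, 140, 142 → MAD = 97

97 ms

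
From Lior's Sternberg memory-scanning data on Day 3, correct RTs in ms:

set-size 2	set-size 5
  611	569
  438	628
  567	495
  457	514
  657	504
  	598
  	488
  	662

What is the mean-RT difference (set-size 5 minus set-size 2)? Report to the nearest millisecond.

11 ms

M(set-size 2) = 2730/5 = 546.000
M(set-size 5) = 4458/8 = 557.250
Difference = 557.250 − 546.000 = 11.250 ms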